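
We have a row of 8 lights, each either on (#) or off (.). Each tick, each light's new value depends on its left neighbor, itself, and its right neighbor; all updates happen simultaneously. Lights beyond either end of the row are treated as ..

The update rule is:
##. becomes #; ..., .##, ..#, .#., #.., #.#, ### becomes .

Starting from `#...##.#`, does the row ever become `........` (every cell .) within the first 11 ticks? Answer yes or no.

yes

.....#..
........
all cells are . at tick 2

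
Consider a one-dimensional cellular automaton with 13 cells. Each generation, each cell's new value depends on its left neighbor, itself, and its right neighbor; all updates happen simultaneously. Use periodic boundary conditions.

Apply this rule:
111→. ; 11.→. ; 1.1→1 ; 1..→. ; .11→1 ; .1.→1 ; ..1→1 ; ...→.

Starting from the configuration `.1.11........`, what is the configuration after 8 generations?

......11.....

1111.........
1...........1
...........11
..........11.
.........11..
........11...
.......11....
......11.....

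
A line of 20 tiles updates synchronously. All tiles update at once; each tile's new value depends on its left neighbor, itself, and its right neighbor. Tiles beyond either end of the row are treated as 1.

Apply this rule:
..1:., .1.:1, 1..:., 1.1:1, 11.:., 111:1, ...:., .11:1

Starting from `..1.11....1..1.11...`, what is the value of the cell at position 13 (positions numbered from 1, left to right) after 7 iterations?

iteration 1: ..111.....1..111....
iteration 2: ..11......1..11.....
iteration 3: ..1.......1..1......
iteration 4: ..1.......1..1......  (fixed point — unchanged through iteration 7)
position 13 holds .

.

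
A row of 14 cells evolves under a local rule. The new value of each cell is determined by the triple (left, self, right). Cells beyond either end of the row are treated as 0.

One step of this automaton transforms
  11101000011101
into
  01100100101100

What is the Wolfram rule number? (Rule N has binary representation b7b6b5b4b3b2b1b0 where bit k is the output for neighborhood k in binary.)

210

position 1: 111 → 1  (bit 7 = 1)
position 2: 110 → 1  (bit 6 = 1)
position 3: 101 → 0  (bit 5 = 0)
position 5: 100 → 1  (bit 4 = 1)
position 0: 011 → 0  (bit 3 = 0)
position 4: 010 → 0  (bit 2 = 0)
position 8: 001 → 1  (bit 1 = 1)
position 6: 000 → 0  (bit 0 = 0)
bits b7..b0 = 11010010 = 210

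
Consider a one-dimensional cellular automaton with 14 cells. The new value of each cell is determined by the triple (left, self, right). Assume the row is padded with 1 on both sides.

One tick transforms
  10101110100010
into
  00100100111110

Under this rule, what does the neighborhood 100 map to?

At position 9 the neighborhood is 100; the next row has 1 there.

1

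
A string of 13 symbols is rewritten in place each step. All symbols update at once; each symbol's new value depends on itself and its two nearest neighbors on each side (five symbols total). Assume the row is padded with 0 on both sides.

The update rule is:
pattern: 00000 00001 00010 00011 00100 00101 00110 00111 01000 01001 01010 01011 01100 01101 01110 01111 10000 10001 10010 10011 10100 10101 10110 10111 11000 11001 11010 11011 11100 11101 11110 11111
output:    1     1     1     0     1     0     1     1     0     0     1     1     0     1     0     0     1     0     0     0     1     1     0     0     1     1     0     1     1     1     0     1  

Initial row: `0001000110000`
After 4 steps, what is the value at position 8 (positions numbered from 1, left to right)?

0

step 1: 1111000101111
step 2: 1001101010001
step 3: 1001101110011
step 4: 1001110011010
position 8 holds 0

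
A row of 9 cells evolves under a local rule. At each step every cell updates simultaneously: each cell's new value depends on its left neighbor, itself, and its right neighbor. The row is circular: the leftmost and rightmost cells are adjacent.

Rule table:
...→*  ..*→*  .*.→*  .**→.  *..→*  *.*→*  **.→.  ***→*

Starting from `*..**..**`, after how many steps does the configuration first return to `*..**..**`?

.**..**.*
*..**..**

2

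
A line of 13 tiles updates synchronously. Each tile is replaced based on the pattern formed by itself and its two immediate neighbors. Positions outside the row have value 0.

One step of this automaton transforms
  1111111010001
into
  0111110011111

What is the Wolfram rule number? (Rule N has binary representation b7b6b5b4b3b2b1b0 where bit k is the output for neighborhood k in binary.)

position 1: 111 → 1  (bit 7 = 1)
position 6: 110 → 0  (bit 6 = 0)
position 7: 101 → 0  (bit 5 = 0)
position 9: 100 → 1  (bit 4 = 1)
position 0: 011 → 0  (bit 3 = 0)
position 8: 010 → 1  (bit 2 = 1)
position 11: 001 → 1  (bit 1 = 1)
position 10: 000 → 1  (bit 0 = 1)
bits b7..b0 = 10010111 = 151

151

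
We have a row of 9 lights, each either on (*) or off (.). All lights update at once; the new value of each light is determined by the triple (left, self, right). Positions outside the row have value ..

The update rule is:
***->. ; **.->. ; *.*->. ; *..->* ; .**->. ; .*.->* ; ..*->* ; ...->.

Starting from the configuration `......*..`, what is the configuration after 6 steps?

*...*....

.....***.
....*...*
...***.**
..*......
.***.....
*...*....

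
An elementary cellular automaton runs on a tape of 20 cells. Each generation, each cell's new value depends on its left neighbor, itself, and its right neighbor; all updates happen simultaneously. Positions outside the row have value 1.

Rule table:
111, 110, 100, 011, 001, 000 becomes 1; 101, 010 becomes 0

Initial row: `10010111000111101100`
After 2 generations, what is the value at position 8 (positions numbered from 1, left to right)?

1

11100111111111101111
11111111111111101111
position 8 holds 1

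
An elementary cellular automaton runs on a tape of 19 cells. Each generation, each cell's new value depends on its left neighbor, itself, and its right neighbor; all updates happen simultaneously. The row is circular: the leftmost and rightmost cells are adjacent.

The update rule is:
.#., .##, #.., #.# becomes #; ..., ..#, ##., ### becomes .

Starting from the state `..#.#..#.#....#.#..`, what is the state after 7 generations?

..#.#..##.##..#.#..

generation 1: ..####.####...####.
generation 2: ..#...##...#..#...#
generation 3: #.##..#.#..##.##..#
generation 4: .##.#.####.#.##.#.#
generation 5: ##.####...####.####
generation 6: ..##...#..#...##...
generation 7: ..#.#..##.##..#.#..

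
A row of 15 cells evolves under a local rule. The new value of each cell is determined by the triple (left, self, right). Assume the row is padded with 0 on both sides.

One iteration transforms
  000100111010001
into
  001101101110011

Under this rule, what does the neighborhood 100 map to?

0

At position 4 the neighborhood is 100; the next row has 0 there.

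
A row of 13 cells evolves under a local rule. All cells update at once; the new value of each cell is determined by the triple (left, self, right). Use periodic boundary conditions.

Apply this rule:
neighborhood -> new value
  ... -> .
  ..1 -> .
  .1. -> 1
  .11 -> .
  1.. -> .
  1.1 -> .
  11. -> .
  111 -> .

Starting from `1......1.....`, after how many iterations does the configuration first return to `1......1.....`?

1......1.....

1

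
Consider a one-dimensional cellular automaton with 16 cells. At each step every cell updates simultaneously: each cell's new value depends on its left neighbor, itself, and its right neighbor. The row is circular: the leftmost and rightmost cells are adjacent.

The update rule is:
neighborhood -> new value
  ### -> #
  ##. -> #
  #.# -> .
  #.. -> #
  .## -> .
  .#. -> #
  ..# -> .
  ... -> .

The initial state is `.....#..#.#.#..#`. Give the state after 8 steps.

#....##.#.#.##.#
##....#.#.#..#..
.##...#.#.##.##.
..##..#.#..#..##
#..##.#.##.##..#
##..#.#..#..##..
.##.#.##.##..##.
..#.#..#..##..##

..#.#..#..##..##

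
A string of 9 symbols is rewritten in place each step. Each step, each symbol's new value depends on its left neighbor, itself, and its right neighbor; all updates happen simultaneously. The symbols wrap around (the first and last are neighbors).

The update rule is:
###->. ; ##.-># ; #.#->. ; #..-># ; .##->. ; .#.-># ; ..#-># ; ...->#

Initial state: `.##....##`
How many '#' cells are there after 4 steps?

4

..#####.#
##....#.#
.######..
#.....###
count of #: 4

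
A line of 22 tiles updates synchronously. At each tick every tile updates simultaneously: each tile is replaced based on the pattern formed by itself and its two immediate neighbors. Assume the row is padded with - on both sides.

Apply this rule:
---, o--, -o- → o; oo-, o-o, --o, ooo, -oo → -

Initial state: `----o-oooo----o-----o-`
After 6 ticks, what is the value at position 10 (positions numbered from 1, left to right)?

ooo-o-----ooo-ooooo-oo
----ooooo-------------
ooo------ooooooooooooo
---ooooo--------------
oo------oooooooooooooo
--ooooo---------------
position 10 holds -

-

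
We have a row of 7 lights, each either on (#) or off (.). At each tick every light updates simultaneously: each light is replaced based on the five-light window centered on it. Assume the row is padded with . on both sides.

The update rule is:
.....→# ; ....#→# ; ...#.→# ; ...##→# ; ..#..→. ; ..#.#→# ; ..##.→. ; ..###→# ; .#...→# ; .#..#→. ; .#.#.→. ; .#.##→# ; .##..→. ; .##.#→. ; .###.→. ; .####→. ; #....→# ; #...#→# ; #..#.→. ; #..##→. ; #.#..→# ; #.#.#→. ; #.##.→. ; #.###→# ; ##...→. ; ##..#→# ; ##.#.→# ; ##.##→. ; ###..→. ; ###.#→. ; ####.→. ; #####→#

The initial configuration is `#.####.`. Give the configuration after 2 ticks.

###....
#...###

#...###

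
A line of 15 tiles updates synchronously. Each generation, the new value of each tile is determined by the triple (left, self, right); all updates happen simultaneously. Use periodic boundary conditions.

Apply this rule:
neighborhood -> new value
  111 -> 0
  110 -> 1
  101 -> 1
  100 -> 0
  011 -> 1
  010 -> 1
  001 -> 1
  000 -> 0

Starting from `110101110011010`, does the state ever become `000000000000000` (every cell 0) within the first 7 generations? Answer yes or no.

111111010111111
000001111100000
000011000100000
000111001100000
001101011100000
011111110100000
110000011100000
generation 7 is 110000011100000, still not uniform 0

no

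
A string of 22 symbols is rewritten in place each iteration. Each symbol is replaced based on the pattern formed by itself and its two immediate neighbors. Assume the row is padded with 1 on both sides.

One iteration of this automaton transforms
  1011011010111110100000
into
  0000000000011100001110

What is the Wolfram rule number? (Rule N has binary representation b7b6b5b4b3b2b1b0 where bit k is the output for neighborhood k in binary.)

position 11: 111 → 1  (bit 7 = 1)
position 0: 110 → 0  (bit 6 = 0)
position 1: 101 → 0  (bit 5 = 0)
position 17: 100 → 0  (bit 4 = 0)
position 2: 011 → 0  (bit 3 = 0)
position 8: 010 → 0  (bit 2 = 0)
position 21: 001 → 0  (bit 1 = 0)
position 18: 000 → 1  (bit 0 = 1)
bits b7..b0 = 10000001 = 129

129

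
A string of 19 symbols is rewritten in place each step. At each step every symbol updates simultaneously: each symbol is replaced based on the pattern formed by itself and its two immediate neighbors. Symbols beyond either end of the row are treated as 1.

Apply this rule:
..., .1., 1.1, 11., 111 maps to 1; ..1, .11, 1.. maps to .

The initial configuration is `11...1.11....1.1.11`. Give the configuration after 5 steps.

11111111.1111.11.11

step 1: 11.1.11.1.11.1111.1
step 2: 11111.1111.11.1111.
step 3: 111111.1111.11.1111
step 4: 1111111.1111.11.111
step 5: 11111111.1111.11.11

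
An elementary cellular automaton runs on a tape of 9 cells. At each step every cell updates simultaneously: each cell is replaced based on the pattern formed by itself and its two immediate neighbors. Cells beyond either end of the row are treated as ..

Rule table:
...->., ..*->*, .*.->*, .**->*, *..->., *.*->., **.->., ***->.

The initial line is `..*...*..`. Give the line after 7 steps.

*.*......

.**..**..
**..**...
*..**....
*.**.....
*.*......
*.*......  (fixed point — unchanged through step 7)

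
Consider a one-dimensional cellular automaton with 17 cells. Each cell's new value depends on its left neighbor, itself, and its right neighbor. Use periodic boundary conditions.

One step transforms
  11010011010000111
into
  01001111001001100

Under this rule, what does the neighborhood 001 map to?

At position 5 the neighborhood is 001; the next row has 1 there.

1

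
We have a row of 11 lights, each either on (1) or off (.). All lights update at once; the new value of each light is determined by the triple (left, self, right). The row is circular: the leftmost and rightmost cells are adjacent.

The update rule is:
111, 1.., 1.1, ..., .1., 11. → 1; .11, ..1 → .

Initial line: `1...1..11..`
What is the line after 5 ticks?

111.11..11.
.111.11..11
1.111.11..1
11.111.11..
.11.111.11.

.11.111.11.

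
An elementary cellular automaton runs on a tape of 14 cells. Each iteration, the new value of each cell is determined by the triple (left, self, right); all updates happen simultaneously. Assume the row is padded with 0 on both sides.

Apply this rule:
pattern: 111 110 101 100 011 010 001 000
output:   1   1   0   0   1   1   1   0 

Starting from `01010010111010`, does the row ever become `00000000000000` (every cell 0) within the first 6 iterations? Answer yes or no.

11010110111010
11010110111010  (fixed point — unchanged through iteration 6)
iteration 6 is 11010110111010, still not uniform 0

no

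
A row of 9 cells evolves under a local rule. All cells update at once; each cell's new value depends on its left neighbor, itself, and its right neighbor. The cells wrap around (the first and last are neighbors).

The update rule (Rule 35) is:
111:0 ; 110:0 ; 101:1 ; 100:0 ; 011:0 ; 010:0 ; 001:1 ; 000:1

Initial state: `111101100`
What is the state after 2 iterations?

011100110

000010001
011100110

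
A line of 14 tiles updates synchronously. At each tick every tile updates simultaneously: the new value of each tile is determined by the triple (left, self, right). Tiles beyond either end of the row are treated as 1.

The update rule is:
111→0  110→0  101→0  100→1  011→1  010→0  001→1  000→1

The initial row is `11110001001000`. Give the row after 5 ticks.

00000011101100

00001110110111
11111000100100
00000111011011
11111100010010
00000011101100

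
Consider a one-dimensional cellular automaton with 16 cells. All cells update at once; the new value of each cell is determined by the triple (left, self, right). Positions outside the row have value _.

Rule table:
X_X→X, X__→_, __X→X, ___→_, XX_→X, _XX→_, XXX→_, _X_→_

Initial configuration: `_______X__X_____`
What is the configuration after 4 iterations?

______X__X______
_____X__X_______
____X__X________
___X__X_________

___X__X_________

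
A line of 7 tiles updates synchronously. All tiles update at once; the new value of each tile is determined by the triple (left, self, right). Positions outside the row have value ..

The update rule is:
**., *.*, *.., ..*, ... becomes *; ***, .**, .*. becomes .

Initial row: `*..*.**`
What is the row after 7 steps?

step 1: .**.*.*
step 2: *.**.*.
step 3: .*.**.*
step 4: *.*.**.
step 5: .*.*.**
step 6: *.*.*.*
step 7: .*.*.*.

.*.*.*.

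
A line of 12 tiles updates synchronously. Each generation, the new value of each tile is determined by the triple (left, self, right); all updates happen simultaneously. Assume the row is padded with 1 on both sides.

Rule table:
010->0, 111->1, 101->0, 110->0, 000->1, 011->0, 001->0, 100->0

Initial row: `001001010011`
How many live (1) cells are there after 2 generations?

000000000001
011111111100
count of 1: 9

9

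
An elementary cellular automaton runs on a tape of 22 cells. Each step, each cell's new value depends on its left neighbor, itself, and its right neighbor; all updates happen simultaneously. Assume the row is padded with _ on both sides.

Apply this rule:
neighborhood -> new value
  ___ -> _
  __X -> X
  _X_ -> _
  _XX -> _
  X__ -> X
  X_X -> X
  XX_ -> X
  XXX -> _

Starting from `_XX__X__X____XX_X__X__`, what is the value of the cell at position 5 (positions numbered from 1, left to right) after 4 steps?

X_XXX_XX_X__X_XX_XX_X_
_X__XX_XX_XX_X_XX_XX_X
X_XX_XX_XX_XX_X_XX_XX_
_X_XX_XX_XX_XX_X_XX_XX
position 5 holds X

X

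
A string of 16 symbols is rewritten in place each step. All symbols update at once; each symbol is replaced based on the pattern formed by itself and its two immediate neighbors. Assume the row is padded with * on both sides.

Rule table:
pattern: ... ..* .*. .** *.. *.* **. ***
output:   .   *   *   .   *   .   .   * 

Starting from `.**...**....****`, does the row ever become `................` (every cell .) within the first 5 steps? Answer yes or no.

...*.*..*..*.***
*.**.*******..**
......*****.**.*
*....*.***......
.*..**..*.*....*
step 5 is .*..**..*.*....*, still not uniform .

no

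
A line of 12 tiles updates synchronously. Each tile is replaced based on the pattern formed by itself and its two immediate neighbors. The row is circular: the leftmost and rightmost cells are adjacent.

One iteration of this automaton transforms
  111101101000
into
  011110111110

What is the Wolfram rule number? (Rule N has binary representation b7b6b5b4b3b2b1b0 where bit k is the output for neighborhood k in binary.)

position 1: 111 → 1  (bit 7 = 1)
position 3: 110 → 1  (bit 6 = 1)
position 4: 101 → 1  (bit 5 = 1)
position 9: 100 → 1  (bit 4 = 1)
position 0: 011 → 0  (bit 3 = 0)
position 8: 010 → 1  (bit 2 = 1)
position 11: 001 → 0  (bit 1 = 0)
position 10: 000 → 1  (bit 0 = 1)
bits b7..b0 = 11110101 = 245

245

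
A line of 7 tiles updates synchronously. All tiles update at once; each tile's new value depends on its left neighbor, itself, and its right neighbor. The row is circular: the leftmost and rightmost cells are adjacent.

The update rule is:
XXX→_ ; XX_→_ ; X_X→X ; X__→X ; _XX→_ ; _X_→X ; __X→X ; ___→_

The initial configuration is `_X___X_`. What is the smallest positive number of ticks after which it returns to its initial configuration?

4

XXX_XXX
___X___
__XXX__
_X___X_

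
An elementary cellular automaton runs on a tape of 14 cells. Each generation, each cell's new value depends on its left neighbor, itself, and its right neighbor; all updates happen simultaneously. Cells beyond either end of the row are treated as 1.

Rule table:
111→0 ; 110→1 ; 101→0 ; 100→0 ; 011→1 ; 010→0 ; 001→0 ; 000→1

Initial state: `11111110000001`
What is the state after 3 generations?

generation 1: 00000010111101
generation 2: 01111000100101
generation 3: 01001010000001

01001010000001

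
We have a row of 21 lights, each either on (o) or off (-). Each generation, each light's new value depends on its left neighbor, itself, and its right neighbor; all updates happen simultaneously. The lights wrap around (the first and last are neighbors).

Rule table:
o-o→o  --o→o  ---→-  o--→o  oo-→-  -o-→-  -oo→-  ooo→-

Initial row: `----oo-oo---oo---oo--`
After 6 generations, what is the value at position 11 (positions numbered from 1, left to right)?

generation 1: ---o--o--o-o--o-o--o-
generation 2: --o-oo-oo-o-oo-o-oo-o
generation 3: oo-o--o--o-o--o-o--o-
generation 4: --o-oo-oo-o-oo-o-oo-o  (repeats generation 2; period 2)
generation 6: --o-oo-oo-o-oo-o-oo-o
position 11 holds o

o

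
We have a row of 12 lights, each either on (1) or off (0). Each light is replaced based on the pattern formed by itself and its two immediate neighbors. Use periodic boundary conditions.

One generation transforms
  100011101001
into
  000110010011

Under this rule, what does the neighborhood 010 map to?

At position 8 the neighborhood is 010; the next row has 0 there.

0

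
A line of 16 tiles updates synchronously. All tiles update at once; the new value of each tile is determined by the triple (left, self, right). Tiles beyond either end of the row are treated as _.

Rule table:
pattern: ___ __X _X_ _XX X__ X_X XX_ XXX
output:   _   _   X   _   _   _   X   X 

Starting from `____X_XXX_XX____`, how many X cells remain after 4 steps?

____X__XX__X____
____X___X__X____
____X___X__X____  (fixed point — unchanged through step 4)
count of X: 3

3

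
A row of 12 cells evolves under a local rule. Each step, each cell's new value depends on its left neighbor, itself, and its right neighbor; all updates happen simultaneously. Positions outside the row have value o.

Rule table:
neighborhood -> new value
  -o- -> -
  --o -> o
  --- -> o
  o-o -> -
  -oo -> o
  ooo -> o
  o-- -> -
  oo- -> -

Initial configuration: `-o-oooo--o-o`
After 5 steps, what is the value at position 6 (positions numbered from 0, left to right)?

---ooo--o--o
-oooo--o--oo
-ooo--o--ooo
-oo--o--oooo
-o--o--ooooo
position 6 holds -

-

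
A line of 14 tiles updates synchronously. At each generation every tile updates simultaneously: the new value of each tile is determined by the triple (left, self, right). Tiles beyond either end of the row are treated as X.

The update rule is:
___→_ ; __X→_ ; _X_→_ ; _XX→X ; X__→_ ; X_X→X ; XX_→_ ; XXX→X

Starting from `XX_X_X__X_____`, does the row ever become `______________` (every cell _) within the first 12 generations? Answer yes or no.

generation 1: X_X_X_________
generation 2: _X_X__________
generation 3: X_X___________
generation 4: _X____________
generation 5: X_____________
generation 6: ______________
all cells are _ at generation 6

yes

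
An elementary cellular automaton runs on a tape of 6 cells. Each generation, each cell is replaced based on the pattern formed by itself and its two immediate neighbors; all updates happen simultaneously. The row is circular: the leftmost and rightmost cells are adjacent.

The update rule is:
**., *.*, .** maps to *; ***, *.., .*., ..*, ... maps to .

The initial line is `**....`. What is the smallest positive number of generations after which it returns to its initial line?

**....

1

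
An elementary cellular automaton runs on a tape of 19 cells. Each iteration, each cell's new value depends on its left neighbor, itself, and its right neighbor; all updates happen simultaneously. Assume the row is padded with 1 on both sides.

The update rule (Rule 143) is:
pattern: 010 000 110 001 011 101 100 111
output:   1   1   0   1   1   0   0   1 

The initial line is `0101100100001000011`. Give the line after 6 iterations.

0101001101111011111
0101011001110011111
0101010011100111111
0101010111001111111
0101010110011111111
0101010100111111111

0101010100111111111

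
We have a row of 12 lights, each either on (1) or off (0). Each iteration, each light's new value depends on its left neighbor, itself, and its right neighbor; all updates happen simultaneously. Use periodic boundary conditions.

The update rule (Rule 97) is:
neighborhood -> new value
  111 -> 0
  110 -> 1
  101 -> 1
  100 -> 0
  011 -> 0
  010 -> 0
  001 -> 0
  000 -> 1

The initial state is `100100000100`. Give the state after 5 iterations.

000001110000
111100010111
000101001000
110010000011
010000111000

010000111000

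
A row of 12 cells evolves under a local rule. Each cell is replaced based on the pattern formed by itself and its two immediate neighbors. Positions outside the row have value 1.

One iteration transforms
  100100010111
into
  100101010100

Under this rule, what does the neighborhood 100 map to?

At position 1 the neighborhood is 100; the next row has 0 there.

0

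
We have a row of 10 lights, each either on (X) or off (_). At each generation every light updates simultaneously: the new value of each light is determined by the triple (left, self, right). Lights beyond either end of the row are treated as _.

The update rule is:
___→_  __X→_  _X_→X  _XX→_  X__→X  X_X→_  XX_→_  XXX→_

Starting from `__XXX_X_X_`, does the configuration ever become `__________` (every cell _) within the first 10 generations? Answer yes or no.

______X_XX
______X___
______XX__
________X_
________XX
__________
all cells are _ at generation 6

yes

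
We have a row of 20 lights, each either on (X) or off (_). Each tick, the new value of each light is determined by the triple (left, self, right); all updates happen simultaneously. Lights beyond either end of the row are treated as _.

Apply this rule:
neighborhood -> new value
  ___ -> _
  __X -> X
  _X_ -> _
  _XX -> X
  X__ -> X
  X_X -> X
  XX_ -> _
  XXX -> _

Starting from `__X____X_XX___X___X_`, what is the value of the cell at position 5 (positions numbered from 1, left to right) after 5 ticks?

X

tick 1: _X_X__X_XX_X_X_X_X_X
tick 2: X_X_XX_XX_X_X_X_X_X_
tick 3: _X_XX_XX_X_X_X_X_X_X
tick 4: X_XX_XX_X_X_X_X_X_X_
tick 5: _XX_XX_X_X_X_X_X_X_X
position 5 holds X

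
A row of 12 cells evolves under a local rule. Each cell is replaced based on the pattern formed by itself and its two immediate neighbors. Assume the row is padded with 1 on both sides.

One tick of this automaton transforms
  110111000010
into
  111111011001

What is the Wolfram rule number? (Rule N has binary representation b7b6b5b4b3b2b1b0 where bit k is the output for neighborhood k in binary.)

233

position 0: 111 → 1  (bit 7 = 1)
position 1: 110 → 1  (bit 6 = 1)
position 2: 101 → 1  (bit 5 = 1)
position 6: 100 → 0  (bit 4 = 0)
position 3: 011 → 1  (bit 3 = 1)
position 10: 010 → 0  (bit 2 = 0)
position 9: 001 → 0  (bit 1 = 0)
position 7: 000 → 1  (bit 0 = 1)
bits b7..b0 = 11101001 = 233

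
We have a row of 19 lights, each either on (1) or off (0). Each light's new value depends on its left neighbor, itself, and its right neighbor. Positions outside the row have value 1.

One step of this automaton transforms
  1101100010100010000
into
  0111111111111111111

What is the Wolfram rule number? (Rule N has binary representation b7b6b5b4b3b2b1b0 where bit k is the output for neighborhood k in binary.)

position 0: 111 → 0  (bit 7 = 0)
position 1: 110 → 1  (bit 6 = 1)
position 2: 101 → 1  (bit 5 = 1)
position 5: 100 → 1  (bit 4 = 1)
position 3: 011 → 1  (bit 3 = 1)
position 8: 010 → 1  (bit 2 = 1)
position 7: 001 → 1  (bit 1 = 1)
position 6: 000 → 1  (bit 0 = 1)
bits b7..b0 = 01111111 = 127

127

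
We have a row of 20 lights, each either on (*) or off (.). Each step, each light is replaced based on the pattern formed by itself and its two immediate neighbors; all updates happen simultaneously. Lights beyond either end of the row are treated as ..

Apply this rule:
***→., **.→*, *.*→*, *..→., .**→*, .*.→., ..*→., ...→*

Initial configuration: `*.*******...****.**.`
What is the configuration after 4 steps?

.*..**..*......*****

step 1: .**.....*.*.*..****.
step 2: .**.***..*.*...*..*.
step 3: .****.*...*..*......
step 4: .*..**..*......*****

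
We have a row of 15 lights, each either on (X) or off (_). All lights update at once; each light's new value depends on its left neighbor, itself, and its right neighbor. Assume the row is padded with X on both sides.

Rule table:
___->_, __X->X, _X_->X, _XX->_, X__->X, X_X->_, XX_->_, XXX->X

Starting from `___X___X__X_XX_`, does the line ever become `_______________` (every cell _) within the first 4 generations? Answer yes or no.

no

generation 1: X_XXX_XXXXX____
generation 2: ___X___XXX_X__X
generation 3: X_XXX_X_X__XXX_
generation 4: ___X__X_XXX_X__
generation 4 is ___X__X_XXX_X__, still not uniform _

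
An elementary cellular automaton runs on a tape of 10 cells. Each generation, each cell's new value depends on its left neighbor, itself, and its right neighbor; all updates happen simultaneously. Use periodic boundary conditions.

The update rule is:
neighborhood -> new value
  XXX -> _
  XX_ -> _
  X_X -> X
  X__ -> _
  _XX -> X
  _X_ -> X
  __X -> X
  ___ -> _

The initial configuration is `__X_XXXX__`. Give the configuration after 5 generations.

generation 1: _XXXX_____
generation 2: XX________
generation 3: X________X
generation 4: ________XX
generation 5: _______XX_

_______XX_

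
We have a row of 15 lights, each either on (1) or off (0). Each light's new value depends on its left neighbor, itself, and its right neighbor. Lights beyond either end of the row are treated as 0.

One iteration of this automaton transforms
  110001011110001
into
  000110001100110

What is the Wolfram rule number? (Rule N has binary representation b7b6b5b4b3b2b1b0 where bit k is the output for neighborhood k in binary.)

position 8: 111 → 1  (bit 7 = 1)
position 1: 110 → 0  (bit 6 = 0)
position 6: 101 → 0  (bit 5 = 0)
position 2: 100 → 0  (bit 4 = 0)
position 0: 011 → 0  (bit 3 = 0)
position 5: 010 → 0  (bit 2 = 0)
position 4: 001 → 1  (bit 1 = 1)
position 3: 000 → 1  (bit 0 = 1)
bits b7..b0 = 10000011 = 131

131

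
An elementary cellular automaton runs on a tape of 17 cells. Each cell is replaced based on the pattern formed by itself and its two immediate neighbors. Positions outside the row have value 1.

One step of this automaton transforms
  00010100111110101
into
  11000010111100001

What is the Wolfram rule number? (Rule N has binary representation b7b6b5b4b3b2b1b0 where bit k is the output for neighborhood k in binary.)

position 9: 111 → 1  (bit 7 = 1)
position 12: 110 → 0  (bit 6 = 0)
position 4: 101 → 0  (bit 5 = 0)
position 0: 100 → 1  (bit 4 = 1)
position 8: 011 → 1  (bit 3 = 1)
position 3: 010 → 0  (bit 2 = 0)
position 2: 001 → 0  (bit 1 = 0)
position 1: 000 → 1  (bit 0 = 1)
bits b7..b0 = 10011001 = 153

153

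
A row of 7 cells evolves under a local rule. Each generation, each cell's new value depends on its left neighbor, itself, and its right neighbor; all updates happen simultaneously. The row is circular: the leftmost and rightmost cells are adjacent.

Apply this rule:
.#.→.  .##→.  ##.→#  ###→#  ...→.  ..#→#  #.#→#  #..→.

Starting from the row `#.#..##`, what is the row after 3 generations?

##..#.#
##.#.#.
.##.#.#

.##.#.#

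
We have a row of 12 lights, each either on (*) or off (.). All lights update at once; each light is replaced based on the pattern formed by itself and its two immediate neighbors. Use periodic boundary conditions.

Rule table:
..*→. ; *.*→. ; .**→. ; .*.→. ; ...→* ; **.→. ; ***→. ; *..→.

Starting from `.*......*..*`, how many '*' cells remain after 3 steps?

4

step 1: ...****.....
step 2: **......****
step 3: ...****.....
count of *: 4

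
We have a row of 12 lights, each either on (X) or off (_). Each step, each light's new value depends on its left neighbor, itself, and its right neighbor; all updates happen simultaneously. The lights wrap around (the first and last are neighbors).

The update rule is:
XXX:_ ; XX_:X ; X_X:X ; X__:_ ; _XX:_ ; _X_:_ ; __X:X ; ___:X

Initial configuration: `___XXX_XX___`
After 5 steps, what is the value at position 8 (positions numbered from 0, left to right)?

_

XXX__XX_X_XX
__X_X_XX_X__
XX_X_X_XX__X
_XX_X_X_X_X_
X_XX_X_X_X__
position 8 holds _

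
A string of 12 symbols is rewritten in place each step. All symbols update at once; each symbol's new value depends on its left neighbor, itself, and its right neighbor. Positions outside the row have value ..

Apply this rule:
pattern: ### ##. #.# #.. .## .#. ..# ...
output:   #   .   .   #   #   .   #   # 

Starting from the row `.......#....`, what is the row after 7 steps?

#######.####
######..###.
#####.####.#
####..###...
###.####.###
##..###..##.
#.####.###.#

#.####.###.#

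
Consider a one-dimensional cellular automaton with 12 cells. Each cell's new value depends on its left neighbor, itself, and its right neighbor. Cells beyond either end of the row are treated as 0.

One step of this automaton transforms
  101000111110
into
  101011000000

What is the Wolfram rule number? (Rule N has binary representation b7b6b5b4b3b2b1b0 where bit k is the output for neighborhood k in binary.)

position 7: 111 → 0  (bit 7 = 0)
position 10: 110 → 0  (bit 6 = 0)
position 1: 101 → 0  (bit 5 = 0)
position 3: 100 → 0  (bit 4 = 0)
position 6: 011 → 0  (bit 3 = 0)
position 0: 010 → 1  (bit 2 = 1)
position 5: 001 → 1  (bit 1 = 1)
position 4: 000 → 1  (bit 0 = 1)
bits b7..b0 = 00000111 = 7

7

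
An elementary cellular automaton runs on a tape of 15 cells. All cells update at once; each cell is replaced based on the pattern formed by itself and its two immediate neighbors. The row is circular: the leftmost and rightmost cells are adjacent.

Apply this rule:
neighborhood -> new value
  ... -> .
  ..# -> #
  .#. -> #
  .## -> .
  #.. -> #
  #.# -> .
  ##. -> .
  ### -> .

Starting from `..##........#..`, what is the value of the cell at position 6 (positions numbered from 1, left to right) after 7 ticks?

.

.#..#......###.
######....#...#
......#..###.#.
.....####....##
#...#....#..#..
##.###..#######
......##.......
position 6 holds .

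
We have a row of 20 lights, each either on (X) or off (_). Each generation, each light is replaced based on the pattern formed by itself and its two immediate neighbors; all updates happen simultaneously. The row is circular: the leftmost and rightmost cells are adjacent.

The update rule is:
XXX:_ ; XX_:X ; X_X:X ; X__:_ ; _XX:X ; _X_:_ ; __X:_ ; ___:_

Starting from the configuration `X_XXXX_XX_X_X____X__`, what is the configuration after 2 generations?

_XX__X___XX_________

generation 1: _XX__XXXXX_X________
generation 2: _XX__X___XX_________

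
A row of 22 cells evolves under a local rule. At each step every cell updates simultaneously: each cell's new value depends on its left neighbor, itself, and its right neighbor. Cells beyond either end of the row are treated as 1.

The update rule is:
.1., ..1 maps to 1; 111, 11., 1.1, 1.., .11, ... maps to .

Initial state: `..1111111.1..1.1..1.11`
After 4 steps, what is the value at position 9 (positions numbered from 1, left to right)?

1

.1........1.11.1.11...
.1.......11....1.....1
.1......1.....11....1.
.1.....11....1.....11.
position 9 holds 1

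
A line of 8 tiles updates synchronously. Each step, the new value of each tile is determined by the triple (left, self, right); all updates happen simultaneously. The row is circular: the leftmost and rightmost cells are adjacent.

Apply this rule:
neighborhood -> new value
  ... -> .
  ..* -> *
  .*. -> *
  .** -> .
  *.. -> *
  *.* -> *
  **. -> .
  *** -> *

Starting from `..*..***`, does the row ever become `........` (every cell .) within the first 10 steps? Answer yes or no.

step 1: *****.*.
step 2: .***.***
step 3: *.*.*.*.
step 4: ********
step 5: ********  (fixed point — unchanged through step 10)
step 10 is ********, still not uniform .

no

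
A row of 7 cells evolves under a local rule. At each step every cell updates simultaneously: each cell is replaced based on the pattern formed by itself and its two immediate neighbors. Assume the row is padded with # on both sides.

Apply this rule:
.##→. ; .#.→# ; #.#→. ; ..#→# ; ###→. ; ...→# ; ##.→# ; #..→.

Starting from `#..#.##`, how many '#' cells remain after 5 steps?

step 1: #.##...
step 2: #..#.##  (repeats step 0; period 2)
step 5: #.##...
count of #: 3

3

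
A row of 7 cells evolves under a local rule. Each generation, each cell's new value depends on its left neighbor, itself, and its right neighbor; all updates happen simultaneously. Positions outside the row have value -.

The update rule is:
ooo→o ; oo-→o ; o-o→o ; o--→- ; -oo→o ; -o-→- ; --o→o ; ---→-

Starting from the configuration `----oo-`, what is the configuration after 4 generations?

oooooo-

---ooo-
--oooo-
-ooooo-
oooooo-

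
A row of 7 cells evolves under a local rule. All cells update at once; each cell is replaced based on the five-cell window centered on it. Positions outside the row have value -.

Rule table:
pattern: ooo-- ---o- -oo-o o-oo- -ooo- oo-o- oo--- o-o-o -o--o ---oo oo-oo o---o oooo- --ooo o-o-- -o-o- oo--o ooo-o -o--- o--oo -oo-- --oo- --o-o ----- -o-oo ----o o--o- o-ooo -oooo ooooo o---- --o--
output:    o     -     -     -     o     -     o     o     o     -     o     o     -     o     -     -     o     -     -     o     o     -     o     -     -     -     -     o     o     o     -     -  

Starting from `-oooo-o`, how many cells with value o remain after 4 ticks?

2

-oo----
--oo---
---oo--
----oo-
count of o: 2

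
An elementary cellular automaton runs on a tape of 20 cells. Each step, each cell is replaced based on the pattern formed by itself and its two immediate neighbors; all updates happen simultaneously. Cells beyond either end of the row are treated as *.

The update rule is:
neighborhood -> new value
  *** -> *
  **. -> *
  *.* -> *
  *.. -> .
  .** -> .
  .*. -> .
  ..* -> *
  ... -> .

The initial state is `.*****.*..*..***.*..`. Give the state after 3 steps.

***.****..*.*.*.**.*

step 1: *.*****..*..*.***..*
step 2: **.****.*..*.*.**.*.
step 3: ***.****..*.*.*.**.*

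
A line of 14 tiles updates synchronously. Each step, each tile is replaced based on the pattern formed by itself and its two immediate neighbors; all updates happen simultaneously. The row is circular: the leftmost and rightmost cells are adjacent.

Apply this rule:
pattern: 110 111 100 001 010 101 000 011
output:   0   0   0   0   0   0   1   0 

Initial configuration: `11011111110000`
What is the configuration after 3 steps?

00000000000110

00000000000110
11111111110000
00000000000110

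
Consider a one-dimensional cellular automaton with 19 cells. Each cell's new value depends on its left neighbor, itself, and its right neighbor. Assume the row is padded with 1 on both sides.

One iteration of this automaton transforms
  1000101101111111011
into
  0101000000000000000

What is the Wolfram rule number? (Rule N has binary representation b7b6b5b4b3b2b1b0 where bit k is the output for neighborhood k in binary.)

position 10: 111 → 0  (bit 7 = 0)
position 0: 110 → 0  (bit 6 = 0)
position 5: 101 → 0  (bit 5 = 0)
position 1: 100 → 1  (bit 4 = 1)
position 6: 011 → 0  (bit 3 = 0)
position 4: 010 → 0  (bit 2 = 0)
position 3: 001 → 1  (bit 1 = 1)
position 2: 000 → 0  (bit 0 = 0)
bits b7..b0 = 00010010 = 18

18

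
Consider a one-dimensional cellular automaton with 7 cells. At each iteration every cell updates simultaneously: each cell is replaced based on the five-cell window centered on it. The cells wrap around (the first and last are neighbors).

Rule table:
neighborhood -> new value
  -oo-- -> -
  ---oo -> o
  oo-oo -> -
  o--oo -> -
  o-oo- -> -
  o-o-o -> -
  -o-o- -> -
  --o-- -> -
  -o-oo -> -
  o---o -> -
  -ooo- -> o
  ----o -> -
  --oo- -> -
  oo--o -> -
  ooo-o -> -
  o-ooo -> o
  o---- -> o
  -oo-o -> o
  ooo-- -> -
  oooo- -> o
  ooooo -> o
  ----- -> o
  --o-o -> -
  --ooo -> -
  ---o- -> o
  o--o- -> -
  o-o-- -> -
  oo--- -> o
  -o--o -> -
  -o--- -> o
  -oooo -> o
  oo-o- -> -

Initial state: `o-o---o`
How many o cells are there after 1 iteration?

3

o--o-o-
count of o: 3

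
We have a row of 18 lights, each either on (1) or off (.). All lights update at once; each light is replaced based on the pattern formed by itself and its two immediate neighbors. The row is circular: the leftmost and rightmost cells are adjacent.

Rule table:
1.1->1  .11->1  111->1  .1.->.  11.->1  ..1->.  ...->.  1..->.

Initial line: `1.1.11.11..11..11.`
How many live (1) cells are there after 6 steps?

14

.1.111111..11..111
1.1111111..11..111
111111111..11..111
111111111..11..111  (fixed point — unchanged through step 6)
count of 1: 14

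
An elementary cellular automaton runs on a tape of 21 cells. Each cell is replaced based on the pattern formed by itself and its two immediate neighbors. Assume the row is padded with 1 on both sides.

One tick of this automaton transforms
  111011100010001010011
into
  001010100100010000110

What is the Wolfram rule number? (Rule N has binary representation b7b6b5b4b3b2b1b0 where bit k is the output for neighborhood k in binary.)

position 0: 111 → 0  (bit 7 = 0)
position 2: 110 → 1  (bit 6 = 1)
position 3: 101 → 0  (bit 5 = 0)
position 7: 100 → 0  (bit 4 = 0)
position 4: 011 → 1  (bit 3 = 1)
position 10: 010 → 0  (bit 2 = 0)
position 9: 001 → 1  (bit 1 = 1)
position 8: 000 → 0  (bit 0 = 0)
bits b7..b0 = 01001010 = 74

74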